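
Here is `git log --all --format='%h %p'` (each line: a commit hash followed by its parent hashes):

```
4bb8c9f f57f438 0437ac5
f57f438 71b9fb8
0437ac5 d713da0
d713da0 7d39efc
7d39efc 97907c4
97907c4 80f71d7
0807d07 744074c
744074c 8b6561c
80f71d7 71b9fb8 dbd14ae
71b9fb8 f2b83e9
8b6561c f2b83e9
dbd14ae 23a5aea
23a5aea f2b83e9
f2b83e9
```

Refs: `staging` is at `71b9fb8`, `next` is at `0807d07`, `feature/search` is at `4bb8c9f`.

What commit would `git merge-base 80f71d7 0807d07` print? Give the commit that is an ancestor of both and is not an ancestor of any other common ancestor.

f2b83e9

Ancestors of 80f71d7: {23a5aea, 71b9fb8, 80f71d7, dbd14ae, f2b83e9}.
Ancestors of 0807d07: {0807d07, 744074c, 8b6561c, f2b83e9}.
Common ancestors: {f2b83e9}.
The only common ancestor is f2b83e9, so it is the merge base.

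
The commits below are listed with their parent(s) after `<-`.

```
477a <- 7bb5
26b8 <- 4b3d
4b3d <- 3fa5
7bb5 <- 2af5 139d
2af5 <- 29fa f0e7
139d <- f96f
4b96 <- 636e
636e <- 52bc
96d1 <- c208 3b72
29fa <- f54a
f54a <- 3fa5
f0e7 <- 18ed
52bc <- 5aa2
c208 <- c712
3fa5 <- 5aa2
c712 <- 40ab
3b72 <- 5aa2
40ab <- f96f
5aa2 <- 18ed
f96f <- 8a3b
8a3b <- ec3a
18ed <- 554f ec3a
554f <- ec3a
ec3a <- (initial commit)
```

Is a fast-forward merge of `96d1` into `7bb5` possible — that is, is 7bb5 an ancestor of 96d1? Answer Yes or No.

No

A fast-forward from 7bb5 to 96d1 is possible iff 7bb5 is an ancestor of 96d1.
Ancestors of 96d1: {18ed, 3b72, 40ab, 554f, 5aa2, 8a3b, 96d1, c208, c712, ec3a, f96f}.
7bb5 is not among them, so fast-forward is not possible.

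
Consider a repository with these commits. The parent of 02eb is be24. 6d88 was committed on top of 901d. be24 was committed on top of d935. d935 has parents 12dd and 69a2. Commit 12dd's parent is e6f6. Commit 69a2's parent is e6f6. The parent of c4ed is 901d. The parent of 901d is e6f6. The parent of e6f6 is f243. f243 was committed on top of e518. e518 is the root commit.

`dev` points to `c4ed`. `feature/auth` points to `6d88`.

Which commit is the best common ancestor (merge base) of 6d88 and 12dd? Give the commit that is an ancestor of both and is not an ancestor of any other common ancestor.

e6f6

Ancestors of 6d88: {6d88, 901d, e518, e6f6, f243}.
Ancestors of 12dd: {12dd, e518, e6f6, f243}.
Common ancestors: {e518, e6f6, f243}.
Among these, e6f6 is not an ancestor of any other common ancestor — it is the merge base.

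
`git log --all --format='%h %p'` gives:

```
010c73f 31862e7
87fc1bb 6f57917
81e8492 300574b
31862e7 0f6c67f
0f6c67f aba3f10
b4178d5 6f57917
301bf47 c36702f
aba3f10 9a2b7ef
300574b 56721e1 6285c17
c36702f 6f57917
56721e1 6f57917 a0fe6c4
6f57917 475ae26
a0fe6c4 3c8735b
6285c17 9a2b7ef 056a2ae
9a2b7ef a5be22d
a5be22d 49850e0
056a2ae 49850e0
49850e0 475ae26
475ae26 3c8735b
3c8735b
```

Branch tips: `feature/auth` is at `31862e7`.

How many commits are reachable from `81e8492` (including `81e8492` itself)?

Walking parent pointers from 81e8492: reachable set = {056a2ae, 300574b, 3c8735b, 475ae26, 49850e0, 56721e1, 6285c17, 6f57917, 81e8492, 9a2b7ef, a0fe6c4, a5be22d}.
That is 12 commits.

12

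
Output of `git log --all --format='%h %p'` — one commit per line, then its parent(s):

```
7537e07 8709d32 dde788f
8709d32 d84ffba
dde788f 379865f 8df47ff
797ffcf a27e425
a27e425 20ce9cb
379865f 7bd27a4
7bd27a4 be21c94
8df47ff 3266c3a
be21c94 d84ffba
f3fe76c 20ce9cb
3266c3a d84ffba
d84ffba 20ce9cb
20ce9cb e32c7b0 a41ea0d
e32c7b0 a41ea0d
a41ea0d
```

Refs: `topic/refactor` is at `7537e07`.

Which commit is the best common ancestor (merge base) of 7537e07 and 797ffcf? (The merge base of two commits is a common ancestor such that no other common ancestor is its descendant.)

20ce9cb

Ancestors of 7537e07: {20ce9cb, 3266c3a, 379865f, 7537e07, 7bd27a4, 8709d32, 8df47ff, a41ea0d, be21c94, d84ffba, dde788f, e32c7b0}.
Ancestors of 797ffcf: {20ce9cb, 797ffcf, a27e425, a41ea0d, e32c7b0}.
Common ancestors: {20ce9cb, a41ea0d, e32c7b0}.
Among these, 20ce9cb is not an ancestor of any other common ancestor — it is the merge base.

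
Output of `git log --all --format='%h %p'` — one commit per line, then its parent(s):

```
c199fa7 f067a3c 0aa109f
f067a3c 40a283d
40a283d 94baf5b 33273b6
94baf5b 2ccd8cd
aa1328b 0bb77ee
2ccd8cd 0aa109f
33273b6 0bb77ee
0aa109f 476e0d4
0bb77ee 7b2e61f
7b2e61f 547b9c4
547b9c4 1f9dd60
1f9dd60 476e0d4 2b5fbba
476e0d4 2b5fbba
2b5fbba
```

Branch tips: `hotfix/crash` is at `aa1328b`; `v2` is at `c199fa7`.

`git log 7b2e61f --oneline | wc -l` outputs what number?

Walking parent pointers from 7b2e61f: reachable set = {1f9dd60, 2b5fbba, 476e0d4, 547b9c4, 7b2e61f}.
That is 5 commits.

5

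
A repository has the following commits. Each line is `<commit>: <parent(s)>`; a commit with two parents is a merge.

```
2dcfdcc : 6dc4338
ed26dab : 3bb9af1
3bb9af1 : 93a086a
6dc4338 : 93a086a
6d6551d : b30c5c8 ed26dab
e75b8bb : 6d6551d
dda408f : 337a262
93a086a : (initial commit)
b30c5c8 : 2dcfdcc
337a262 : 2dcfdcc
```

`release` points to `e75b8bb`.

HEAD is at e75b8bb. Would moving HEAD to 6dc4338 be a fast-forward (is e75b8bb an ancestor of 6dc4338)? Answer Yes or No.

A fast-forward from e75b8bb to 6dc4338 is possible iff e75b8bb is an ancestor of 6dc4338.
Ancestors of 6dc4338: {6dc4338, 93a086a}.
e75b8bb is not among them, so fast-forward is not possible.

No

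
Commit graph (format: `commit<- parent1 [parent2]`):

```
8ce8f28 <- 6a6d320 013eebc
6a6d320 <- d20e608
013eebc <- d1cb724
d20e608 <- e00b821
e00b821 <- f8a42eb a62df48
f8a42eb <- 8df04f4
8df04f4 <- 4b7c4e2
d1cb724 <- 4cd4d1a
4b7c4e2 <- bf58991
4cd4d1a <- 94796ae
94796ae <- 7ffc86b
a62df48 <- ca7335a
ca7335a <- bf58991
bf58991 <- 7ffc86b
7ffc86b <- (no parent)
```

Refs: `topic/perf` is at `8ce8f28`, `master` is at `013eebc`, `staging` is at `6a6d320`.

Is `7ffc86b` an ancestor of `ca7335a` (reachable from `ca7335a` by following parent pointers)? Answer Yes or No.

Yes

Ancestors of ca7335a (commits reachable by following parents): {7ffc86b, bf58991, ca7335a}.
7ffc86b is in that set, so it is an ancestor of ca7335a.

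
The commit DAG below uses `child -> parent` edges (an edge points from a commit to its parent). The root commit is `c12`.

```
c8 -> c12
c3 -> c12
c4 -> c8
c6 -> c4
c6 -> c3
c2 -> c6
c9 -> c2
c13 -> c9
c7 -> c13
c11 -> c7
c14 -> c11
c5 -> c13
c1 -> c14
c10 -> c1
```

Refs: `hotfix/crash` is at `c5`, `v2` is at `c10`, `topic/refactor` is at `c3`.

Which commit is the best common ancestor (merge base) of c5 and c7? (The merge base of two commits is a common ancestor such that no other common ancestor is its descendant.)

c13

Ancestors of c5: {c12, c13, c2, c3, c4, c5, c6, c8, c9}.
Ancestors of c7: {c12, c13, c2, c3, c4, c6, c7, c8, c9}.
Common ancestors: {c12, c13, c2, c3, c4, c6, c8, c9}.
Among these, c13 is not an ancestor of any other common ancestor — it is the merge base.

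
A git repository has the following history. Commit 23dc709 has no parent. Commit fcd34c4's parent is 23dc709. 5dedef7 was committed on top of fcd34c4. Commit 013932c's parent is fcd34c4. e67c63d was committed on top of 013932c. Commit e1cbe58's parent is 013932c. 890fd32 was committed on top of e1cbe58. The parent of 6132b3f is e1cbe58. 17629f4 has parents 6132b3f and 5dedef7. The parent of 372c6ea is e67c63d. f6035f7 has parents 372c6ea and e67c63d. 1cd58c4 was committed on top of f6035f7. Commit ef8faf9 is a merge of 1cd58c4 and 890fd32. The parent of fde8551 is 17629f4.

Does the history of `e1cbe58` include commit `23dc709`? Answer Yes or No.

Ancestors of e1cbe58 (commits reachable by following parents): {013932c, 23dc709, e1cbe58, fcd34c4}.
23dc709 is in that set, so it is an ancestor of e1cbe58.

Yes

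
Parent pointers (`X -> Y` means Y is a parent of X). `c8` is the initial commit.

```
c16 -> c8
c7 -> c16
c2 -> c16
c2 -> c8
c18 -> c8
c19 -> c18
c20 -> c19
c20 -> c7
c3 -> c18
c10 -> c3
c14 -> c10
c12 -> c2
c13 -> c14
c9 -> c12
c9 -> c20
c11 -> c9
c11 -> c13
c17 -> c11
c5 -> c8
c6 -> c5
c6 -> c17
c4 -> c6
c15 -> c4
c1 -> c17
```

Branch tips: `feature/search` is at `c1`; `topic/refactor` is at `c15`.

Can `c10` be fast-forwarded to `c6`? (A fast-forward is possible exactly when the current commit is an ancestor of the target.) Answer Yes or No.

Yes

A fast-forward from c10 to c6 is possible iff c10 is an ancestor of c6.
Ancestors of c6: {c10, c11, c12, c13, c14, c16, c17, c18, c19, c2, c20, c3, c5, c6, c7, c8, c9}.
c10 is among them, so fast-forward is possible.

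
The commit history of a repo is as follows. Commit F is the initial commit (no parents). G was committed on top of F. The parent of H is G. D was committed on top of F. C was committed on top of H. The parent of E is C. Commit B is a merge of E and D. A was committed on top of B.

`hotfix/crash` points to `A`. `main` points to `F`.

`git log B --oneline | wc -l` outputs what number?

7

Walking parent pointers from B: reachable set = {B, C, D, E, F, G, H}.
That is 7 commits.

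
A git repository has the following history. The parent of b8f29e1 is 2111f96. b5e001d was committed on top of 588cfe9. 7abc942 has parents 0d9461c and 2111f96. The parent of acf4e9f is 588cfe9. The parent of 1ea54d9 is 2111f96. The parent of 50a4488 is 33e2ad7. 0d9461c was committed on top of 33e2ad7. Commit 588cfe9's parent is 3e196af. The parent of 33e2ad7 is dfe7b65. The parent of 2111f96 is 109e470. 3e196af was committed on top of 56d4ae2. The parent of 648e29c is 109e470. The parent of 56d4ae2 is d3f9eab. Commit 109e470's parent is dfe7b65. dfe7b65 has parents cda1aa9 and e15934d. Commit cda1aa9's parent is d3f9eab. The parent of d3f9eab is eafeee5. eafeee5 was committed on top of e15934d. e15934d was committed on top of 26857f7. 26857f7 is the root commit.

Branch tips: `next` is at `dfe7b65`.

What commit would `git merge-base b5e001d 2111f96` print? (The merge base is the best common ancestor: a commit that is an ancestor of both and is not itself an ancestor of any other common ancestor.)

Ancestors of b5e001d: {26857f7, 3e196af, 56d4ae2, 588cfe9, b5e001d, d3f9eab, e15934d, eafeee5}.
Ancestors of 2111f96: {109e470, 2111f96, 26857f7, cda1aa9, d3f9eab, dfe7b65, e15934d, eafeee5}.
Common ancestors: {26857f7, d3f9eab, e15934d, eafeee5}.
Among these, d3f9eab is not an ancestor of any other common ancestor — it is the merge base.

d3f9eab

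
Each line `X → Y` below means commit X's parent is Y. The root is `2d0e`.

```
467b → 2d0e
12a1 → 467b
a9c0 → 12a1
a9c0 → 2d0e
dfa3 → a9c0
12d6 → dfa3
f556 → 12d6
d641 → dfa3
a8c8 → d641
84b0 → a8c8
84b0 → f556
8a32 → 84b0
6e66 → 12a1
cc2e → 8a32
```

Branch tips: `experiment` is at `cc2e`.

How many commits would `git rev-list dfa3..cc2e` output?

7

Reachable from cc2e: {12a1, 12d6, 2d0e, 467b, 84b0, 8a32, a8c8, a9c0, cc2e, d641, dfa3, f556}.
Reachable from dfa3: {12a1, 2d0e, 467b, a9c0, dfa3}.
In cc2e's history but not dfa3's: {12d6, 84b0, 8a32, a8c8, cc2e, d641, f556} — 7 commits.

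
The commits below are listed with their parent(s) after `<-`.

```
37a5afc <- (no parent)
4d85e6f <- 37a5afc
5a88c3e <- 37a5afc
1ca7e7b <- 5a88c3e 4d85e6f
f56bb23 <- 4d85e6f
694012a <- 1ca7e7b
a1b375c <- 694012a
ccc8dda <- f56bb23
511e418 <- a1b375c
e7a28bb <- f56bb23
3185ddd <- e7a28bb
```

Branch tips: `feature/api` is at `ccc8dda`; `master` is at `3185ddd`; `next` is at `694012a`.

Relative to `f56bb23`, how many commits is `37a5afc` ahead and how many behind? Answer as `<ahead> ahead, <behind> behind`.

Reachable from 37a5afc: {37a5afc}.
Reachable from f56bb23: {37a5afc, 4d85e6f, f56bb23}.
Only in 37a5afc's history (ahead): {} — 0.
Only in f56bb23's history (behind): {4d85e6f, f56bb23} — 2.

0 ahead, 2 behind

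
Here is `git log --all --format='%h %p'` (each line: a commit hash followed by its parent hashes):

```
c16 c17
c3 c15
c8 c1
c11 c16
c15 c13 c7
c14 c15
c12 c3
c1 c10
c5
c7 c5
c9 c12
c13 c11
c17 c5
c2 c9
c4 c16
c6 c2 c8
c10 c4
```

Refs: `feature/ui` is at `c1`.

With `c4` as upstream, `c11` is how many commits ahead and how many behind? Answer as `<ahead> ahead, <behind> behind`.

Reachable from c11: {c11, c16, c17, c5}.
Reachable from c4: {c16, c17, c4, c5}.
Only in c11's history (ahead): {c11} — 1.
Only in c4's history (behind): {c4} — 1.

1 ahead, 1 behind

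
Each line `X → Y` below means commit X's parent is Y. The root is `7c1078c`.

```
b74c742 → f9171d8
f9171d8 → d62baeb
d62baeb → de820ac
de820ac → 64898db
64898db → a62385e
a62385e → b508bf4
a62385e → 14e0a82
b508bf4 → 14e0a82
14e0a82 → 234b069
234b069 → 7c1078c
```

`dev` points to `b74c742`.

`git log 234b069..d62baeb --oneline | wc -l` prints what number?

Reachable from d62baeb: {14e0a82, 234b069, 64898db, 7c1078c, a62385e, b508bf4, d62baeb, de820ac}.
Reachable from 234b069: {234b069, 7c1078c}.
In d62baeb's history but not 234b069's: {14e0a82, 64898db, a62385e, b508bf4, d62baeb, de820ac} — 6 commits.

6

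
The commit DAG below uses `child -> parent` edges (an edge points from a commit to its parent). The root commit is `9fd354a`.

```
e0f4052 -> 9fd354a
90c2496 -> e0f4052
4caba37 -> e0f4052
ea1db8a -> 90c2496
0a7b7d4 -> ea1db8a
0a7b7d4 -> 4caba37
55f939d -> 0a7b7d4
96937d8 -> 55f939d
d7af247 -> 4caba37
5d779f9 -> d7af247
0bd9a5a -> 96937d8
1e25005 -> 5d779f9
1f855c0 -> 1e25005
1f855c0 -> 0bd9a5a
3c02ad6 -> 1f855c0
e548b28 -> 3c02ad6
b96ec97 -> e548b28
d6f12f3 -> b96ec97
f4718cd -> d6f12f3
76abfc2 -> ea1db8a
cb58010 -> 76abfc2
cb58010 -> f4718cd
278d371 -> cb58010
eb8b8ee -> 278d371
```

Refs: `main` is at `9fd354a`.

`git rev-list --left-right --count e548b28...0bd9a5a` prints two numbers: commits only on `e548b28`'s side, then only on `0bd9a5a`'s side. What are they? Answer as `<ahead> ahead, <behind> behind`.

6 ahead, 0 behind

Reachable from e548b28: {0a7b7d4, 0bd9a5a, 1e25005, 1f855c0, 3c02ad6, 4caba37, 55f939d, 5d779f9, 90c2496, 96937d8, 9fd354a, d7af247, e0f4052, e548b28, ea1db8a}.
Reachable from 0bd9a5a: {0a7b7d4, 0bd9a5a, 4caba37, 55f939d, 90c2496, 96937d8, 9fd354a, e0f4052, ea1db8a}.
Only in e548b28's history (ahead): {1e25005, 1f855c0, 3c02ad6, 5d779f9, d7af247, e548b28} — 6.
Only in 0bd9a5a's history (behind): {} — 0.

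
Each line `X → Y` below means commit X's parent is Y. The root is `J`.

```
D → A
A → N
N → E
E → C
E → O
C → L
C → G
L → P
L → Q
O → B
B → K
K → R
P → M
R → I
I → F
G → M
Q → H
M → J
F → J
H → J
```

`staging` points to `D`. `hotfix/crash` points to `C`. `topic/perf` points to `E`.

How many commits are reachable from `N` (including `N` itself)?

Walking parent pointers from N: reachable set = {B, C, E, F, G, H, I, J, K, L, M, N, O, P, Q, R}.
That is 16 commits.

16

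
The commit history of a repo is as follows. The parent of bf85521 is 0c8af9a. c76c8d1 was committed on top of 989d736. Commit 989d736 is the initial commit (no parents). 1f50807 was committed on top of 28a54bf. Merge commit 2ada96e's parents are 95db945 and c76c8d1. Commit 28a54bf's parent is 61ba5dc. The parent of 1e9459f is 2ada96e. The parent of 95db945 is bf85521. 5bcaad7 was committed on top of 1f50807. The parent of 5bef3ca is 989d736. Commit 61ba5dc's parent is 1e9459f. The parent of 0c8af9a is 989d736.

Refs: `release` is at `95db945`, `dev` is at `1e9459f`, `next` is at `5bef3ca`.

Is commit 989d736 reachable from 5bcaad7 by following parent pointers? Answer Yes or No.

Yes

Ancestors of 5bcaad7 (commits reachable by following parents): {0c8af9a, 1e9459f, 1f50807, 28a54bf, 2ada96e, 5bcaad7, 61ba5dc, 95db945, 989d736, bf85521, c76c8d1}.
989d736 is in that set, so it is an ancestor of 5bcaad7.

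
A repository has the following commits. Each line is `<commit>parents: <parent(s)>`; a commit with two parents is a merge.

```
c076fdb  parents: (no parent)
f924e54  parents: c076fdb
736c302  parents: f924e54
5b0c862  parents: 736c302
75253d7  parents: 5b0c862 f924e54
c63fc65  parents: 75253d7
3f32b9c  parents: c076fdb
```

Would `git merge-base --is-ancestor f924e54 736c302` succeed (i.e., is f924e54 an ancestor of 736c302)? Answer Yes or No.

Ancestors of 736c302 (commits reachable by following parents): {736c302, c076fdb, f924e54}.
f924e54 is in that set, so it is an ancestor of 736c302.

Yes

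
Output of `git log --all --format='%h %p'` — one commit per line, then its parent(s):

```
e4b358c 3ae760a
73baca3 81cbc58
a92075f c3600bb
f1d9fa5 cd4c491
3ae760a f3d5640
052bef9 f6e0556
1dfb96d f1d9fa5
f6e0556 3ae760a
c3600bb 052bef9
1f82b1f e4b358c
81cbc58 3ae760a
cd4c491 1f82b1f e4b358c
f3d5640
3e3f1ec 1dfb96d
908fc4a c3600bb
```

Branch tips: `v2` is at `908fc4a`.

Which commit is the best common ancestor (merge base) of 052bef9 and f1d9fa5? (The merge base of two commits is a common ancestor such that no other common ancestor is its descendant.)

3ae760a

Ancestors of 052bef9: {052bef9, 3ae760a, f3d5640, f6e0556}.
Ancestors of f1d9fa5: {1f82b1f, 3ae760a, cd4c491, e4b358c, f1d9fa5, f3d5640}.
Common ancestors: {3ae760a, f3d5640}.
Among these, 3ae760a is not an ancestor of any other common ancestor — it is the merge base.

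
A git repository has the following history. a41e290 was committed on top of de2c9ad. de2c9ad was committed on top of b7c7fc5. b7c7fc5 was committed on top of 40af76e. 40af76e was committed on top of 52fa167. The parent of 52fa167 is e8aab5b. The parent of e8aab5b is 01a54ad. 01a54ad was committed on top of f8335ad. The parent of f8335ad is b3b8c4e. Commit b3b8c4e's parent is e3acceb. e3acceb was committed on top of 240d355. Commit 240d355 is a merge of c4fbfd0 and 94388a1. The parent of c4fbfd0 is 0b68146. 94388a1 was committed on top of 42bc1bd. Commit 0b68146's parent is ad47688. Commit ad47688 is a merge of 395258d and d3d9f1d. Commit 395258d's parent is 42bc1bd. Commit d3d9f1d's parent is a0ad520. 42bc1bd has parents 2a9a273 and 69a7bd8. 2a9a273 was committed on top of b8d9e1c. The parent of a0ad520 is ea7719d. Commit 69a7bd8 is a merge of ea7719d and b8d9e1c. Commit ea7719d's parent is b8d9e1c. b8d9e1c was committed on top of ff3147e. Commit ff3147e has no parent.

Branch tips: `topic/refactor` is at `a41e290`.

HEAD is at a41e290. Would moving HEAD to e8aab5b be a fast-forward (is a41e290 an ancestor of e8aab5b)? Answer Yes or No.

A fast-forward from a41e290 to e8aab5b is possible iff a41e290 is an ancestor of e8aab5b.
Ancestors of e8aab5b: {01a54ad, 0b68146, 240d355, 2a9a273, 395258d, 42bc1bd, 69a7bd8, 94388a1, a0ad520, ad47688, b3b8c4e, b8d9e1c, c4fbfd0, d3d9f1d, e3acceb, e8aab5b, ea7719d, f8335ad, ff3147e}.
a41e290 is not among them, so fast-forward is not possible.

No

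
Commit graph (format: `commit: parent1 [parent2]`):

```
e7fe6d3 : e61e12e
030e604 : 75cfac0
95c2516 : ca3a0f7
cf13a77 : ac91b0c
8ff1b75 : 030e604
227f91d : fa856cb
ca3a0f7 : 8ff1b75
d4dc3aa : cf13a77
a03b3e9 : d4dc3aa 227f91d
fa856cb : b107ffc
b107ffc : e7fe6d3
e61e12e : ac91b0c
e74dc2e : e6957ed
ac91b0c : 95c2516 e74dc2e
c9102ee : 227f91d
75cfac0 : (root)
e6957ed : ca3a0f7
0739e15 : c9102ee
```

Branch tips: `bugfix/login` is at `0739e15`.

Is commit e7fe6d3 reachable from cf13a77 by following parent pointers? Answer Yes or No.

No

Ancestors of cf13a77: {030e604, 75cfac0, 8ff1b75, 95c2516, ac91b0c, ca3a0f7, cf13a77, e6957ed, e74dc2e}.
e7fe6d3 is not in that set, so it is not an ancestor of cf13a77.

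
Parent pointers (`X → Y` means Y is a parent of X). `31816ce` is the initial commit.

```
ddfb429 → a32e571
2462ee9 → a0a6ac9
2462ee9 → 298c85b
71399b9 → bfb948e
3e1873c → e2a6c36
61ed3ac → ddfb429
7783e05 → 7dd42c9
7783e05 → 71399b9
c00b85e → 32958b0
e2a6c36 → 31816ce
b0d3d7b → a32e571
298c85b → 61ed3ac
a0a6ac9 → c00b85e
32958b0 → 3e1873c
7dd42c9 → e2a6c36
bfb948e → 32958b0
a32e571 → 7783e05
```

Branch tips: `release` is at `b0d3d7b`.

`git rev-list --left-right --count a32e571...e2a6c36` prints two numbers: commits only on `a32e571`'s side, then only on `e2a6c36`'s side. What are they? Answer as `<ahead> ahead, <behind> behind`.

7 ahead, 0 behind

Reachable from a32e571: {31816ce, 32958b0, 3e1873c, 71399b9, 7783e05, 7dd42c9, a32e571, bfb948e, e2a6c36}.
Reachable from e2a6c36: {31816ce, e2a6c36}.
Only in a32e571's history (ahead): {32958b0, 3e1873c, 71399b9, 7783e05, 7dd42c9, a32e571, bfb948e} — 7.
Only in e2a6c36's history (behind): {} — 0.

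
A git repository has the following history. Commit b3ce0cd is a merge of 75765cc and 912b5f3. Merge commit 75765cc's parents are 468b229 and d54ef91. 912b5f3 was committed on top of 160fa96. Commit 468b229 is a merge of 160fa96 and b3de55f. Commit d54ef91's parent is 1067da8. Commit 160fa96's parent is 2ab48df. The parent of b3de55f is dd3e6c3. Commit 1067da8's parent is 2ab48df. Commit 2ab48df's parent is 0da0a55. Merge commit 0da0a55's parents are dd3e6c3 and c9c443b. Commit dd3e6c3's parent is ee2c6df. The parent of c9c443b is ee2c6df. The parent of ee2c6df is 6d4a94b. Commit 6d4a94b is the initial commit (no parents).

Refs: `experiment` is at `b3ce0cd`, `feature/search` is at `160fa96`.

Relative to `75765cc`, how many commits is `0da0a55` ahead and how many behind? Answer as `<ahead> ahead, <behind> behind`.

0 ahead, 7 behind

Reachable from 0da0a55: {0da0a55, 6d4a94b, c9c443b, dd3e6c3, ee2c6df}.
Reachable from 75765cc: {0da0a55, 1067da8, 160fa96, 2ab48df, 468b229, 6d4a94b, 75765cc, b3de55f, c9c443b, d54ef91, dd3e6c3, ee2c6df}.
Only in 0da0a55's history (ahead): {} — 0.
Only in 75765cc's history (behind): {1067da8, 160fa96, 2ab48df, 468b229, 75765cc, b3de55f, d54ef91} — 7.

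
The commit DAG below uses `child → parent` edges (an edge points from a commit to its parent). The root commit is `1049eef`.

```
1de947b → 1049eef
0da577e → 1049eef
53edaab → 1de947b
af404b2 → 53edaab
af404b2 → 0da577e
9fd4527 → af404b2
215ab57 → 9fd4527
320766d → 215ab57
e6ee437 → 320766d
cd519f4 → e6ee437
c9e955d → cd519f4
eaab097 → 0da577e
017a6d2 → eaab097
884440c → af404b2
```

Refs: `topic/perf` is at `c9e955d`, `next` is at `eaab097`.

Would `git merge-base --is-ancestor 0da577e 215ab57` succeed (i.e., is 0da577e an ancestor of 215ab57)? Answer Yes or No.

Ancestors of 215ab57 (commits reachable by following parents): {0da577e, 1049eef, 1de947b, 215ab57, 53edaab, 9fd4527, af404b2}.
0da577e is in that set, so it is an ancestor of 215ab57.

Yes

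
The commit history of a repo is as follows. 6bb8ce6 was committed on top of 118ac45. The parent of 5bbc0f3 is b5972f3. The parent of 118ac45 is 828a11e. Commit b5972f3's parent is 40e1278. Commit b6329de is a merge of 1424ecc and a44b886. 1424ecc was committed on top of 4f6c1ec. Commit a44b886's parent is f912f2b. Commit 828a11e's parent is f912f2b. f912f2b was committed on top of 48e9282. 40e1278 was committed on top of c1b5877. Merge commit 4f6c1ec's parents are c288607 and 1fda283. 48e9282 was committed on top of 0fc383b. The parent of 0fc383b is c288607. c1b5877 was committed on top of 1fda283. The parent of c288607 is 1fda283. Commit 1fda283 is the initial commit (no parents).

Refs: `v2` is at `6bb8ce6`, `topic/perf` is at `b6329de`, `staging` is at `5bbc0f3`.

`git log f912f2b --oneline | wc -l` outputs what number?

5

Walking parent pointers from f912f2b: reachable set = {0fc383b, 1fda283, 48e9282, c288607, f912f2b}.
That is 5 commits.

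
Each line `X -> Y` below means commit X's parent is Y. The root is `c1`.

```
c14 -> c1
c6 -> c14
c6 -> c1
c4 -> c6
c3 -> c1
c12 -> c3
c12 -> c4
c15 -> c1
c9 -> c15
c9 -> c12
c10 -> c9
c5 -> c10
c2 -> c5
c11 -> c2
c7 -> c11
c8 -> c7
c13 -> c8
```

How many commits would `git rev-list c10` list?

Walking parent pointers from c10: reachable set = {c1, c10, c12, c14, c15, c3, c4, c6, c9}.
That is 9 commits.

9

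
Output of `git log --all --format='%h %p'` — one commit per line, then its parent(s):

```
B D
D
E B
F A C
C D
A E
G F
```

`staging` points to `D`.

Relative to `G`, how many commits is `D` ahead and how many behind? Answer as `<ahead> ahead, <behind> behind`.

Reachable from D: {D}.
Reachable from G: {A, B, C, D, E, F, G}.
Only in D's history (ahead): {} — 0.
Only in G's history (behind): {A, B, C, E, F, G} — 6.

0 ahead, 6 behind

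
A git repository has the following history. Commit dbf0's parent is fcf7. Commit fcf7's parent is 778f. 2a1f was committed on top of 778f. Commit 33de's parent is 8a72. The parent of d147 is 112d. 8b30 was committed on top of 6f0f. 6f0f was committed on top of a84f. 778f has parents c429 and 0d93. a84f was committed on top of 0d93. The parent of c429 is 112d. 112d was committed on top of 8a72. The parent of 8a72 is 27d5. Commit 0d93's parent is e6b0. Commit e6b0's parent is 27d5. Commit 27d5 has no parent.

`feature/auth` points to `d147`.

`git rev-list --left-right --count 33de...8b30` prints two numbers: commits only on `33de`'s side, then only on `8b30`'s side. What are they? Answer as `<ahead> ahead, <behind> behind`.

2 ahead, 5 behind

Reachable from 33de: {27d5, 33de, 8a72}.
Reachable from 8b30: {0d93, 27d5, 6f0f, 8b30, a84f, e6b0}.
Only in 33de's history (ahead): {33de, 8a72} — 2.
Only in 8b30's history (behind): {0d93, 6f0f, 8b30, a84f, e6b0} — 5.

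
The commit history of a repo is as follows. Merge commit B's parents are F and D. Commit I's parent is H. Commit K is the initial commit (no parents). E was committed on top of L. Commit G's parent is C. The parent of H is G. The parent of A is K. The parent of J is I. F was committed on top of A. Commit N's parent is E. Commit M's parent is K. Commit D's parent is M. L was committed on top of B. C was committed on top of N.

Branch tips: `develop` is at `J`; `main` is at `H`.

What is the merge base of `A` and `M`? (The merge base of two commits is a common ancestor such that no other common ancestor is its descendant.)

Ancestors of A: {A, K}.
Ancestors of M: {K, M}.
Common ancestors: {K}.
The only common ancestor is K, so it is the merge base.

K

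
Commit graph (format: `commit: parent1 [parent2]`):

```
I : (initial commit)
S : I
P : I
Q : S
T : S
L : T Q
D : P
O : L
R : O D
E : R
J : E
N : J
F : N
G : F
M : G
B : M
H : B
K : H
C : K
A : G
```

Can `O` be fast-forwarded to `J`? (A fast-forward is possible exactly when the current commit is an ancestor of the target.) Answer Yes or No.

Yes

A fast-forward from O to J is possible iff O is an ancestor of J.
Ancestors of J: {D, E, I, J, L, O, P, Q, R, S, T}.
O is among them, so fast-forward is possible.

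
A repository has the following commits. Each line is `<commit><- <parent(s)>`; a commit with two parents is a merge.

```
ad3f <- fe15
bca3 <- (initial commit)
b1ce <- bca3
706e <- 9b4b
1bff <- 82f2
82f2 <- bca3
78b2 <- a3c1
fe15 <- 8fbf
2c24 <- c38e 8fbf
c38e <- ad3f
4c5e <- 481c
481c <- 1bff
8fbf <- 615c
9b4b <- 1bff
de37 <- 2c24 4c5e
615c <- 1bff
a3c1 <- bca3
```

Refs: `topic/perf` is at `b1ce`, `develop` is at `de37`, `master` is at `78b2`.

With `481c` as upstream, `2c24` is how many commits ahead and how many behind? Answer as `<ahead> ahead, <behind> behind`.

Reachable from 2c24: {1bff, 2c24, 615c, 82f2, 8fbf, ad3f, bca3, c38e, fe15}.
Reachable from 481c: {1bff, 481c, 82f2, bca3}.
Only in 2c24's history (ahead): {2c24, 615c, 8fbf, ad3f, c38e, fe15} — 6.
Only in 481c's history (behind): {481c} — 1.

6 ahead, 1 behind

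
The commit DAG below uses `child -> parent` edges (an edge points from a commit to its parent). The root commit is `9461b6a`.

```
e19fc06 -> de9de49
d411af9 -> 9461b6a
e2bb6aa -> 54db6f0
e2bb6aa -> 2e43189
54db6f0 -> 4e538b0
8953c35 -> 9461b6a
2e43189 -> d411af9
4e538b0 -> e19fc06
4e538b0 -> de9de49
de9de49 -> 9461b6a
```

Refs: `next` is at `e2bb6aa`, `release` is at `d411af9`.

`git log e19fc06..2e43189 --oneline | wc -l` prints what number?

2

Reachable from 2e43189: {2e43189, 9461b6a, d411af9}.
Reachable from e19fc06: {9461b6a, de9de49, e19fc06}.
In 2e43189's history but not e19fc06's: {2e43189, d411af9} — 2 commits.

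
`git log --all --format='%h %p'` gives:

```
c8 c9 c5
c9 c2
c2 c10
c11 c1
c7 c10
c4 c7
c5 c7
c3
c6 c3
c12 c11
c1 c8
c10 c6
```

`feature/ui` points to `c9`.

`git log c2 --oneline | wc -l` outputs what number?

4

Walking parent pointers from c2: reachable set = {c10, c2, c3, c6}.
That is 4 commits.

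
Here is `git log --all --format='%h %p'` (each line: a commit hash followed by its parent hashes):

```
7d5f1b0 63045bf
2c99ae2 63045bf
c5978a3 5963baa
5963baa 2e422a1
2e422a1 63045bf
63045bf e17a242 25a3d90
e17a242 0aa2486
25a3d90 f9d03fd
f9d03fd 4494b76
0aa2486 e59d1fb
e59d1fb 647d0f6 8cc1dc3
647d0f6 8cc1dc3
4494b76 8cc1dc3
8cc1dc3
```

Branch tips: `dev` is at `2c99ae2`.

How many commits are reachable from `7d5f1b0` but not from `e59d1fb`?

7

Reachable from 7d5f1b0: {0aa2486, 25a3d90, 4494b76, 63045bf, 647d0f6, 7d5f1b0, 8cc1dc3, e17a242, e59d1fb, f9d03fd}.
Reachable from e59d1fb: {647d0f6, 8cc1dc3, e59d1fb}.
In 7d5f1b0's history but not e59d1fb's: {0aa2486, 25a3d90, 4494b76, 63045bf, 7d5f1b0, e17a242, f9d03fd} — 7 commits.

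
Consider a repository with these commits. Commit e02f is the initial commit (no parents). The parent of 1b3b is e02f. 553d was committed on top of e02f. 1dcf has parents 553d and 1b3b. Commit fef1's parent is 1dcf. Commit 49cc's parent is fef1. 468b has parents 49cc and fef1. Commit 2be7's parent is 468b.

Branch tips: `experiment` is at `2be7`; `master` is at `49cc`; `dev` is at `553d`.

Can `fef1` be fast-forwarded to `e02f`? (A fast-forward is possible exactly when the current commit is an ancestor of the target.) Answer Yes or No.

A fast-forward from fef1 to e02f is possible iff fef1 is an ancestor of e02f.
Ancestors of e02f: {e02f}.
fef1 is not among them, so fast-forward is not possible.

No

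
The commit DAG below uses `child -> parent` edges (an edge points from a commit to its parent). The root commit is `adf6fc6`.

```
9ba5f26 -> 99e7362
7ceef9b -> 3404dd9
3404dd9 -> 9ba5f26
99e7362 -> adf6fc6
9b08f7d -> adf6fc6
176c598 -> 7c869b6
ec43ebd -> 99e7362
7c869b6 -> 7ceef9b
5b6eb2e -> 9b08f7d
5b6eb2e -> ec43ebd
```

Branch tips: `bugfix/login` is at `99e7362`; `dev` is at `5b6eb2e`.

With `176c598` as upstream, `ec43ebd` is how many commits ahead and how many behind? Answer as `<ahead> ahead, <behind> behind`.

Reachable from ec43ebd: {99e7362, adf6fc6, ec43ebd}.
Reachable from 176c598: {176c598, 3404dd9, 7c869b6, 7ceef9b, 99e7362, 9ba5f26, adf6fc6}.
Only in ec43ebd's history (ahead): {ec43ebd} — 1.
Only in 176c598's history (behind): {176c598, 3404dd9, 7c869b6, 7ceef9b, 9ba5f26} — 5.

1 ahead, 5 behind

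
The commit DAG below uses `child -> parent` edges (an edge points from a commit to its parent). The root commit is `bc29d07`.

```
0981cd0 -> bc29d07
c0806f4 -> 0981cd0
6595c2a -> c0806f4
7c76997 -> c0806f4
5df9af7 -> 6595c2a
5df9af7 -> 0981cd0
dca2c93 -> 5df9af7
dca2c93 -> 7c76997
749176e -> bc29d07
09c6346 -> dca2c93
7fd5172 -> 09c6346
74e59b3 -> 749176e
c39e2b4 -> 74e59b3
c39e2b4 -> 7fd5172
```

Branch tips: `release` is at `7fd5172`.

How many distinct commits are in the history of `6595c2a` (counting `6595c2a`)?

Walking parent pointers from 6595c2a: reachable set = {0981cd0, 6595c2a, bc29d07, c0806f4}.
That is 4 commits.

4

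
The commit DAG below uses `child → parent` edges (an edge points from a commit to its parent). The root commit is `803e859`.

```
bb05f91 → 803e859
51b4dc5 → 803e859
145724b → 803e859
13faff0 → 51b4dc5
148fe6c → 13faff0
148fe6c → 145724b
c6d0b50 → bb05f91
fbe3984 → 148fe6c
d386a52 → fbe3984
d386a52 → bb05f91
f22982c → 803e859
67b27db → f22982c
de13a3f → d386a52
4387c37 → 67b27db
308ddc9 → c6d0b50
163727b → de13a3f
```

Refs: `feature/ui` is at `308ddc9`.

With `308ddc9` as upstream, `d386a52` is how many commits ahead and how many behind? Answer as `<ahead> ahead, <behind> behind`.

6 ahead, 2 behind

Reachable from d386a52: {13faff0, 145724b, 148fe6c, 51b4dc5, 803e859, bb05f91, d386a52, fbe3984}.
Reachable from 308ddc9: {308ddc9, 803e859, bb05f91, c6d0b50}.
Only in d386a52's history (ahead): {13faff0, 145724b, 148fe6c, 51b4dc5, d386a52, fbe3984} — 6.
Only in 308ddc9's history (behind): {308ddc9, c6d0b50} — 2.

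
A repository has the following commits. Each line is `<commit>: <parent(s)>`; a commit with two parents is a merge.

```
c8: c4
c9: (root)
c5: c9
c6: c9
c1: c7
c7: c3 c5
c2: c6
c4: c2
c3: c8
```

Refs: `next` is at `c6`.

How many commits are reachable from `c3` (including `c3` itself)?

Walking parent pointers from c3: reachable set = {c2, c3, c4, c6, c8, c9}.
That is 6 commits.

6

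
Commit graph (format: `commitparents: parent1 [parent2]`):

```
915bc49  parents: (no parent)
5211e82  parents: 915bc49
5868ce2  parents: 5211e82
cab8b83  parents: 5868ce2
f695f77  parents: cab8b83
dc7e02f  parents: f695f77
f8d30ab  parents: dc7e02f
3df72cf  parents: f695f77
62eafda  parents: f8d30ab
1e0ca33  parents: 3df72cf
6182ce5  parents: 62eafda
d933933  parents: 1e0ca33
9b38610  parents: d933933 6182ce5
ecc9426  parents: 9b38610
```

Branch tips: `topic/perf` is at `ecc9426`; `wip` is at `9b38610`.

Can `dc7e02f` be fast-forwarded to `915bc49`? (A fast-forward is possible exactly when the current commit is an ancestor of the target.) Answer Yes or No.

A fast-forward from dc7e02f to 915bc49 is possible iff dc7e02f is an ancestor of 915bc49.
Ancestors of 915bc49: {915bc49}.
dc7e02f is not among them, so fast-forward is not possible.

No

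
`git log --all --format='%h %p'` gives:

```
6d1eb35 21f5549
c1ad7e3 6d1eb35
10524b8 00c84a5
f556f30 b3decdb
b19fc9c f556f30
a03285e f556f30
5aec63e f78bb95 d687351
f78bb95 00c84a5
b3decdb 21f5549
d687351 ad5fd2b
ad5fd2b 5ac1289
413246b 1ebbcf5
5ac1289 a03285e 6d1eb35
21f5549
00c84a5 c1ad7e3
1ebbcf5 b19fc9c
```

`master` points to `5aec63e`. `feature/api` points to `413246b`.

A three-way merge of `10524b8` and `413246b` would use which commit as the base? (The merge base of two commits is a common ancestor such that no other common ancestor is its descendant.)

21f5549

Ancestors of 10524b8: {00c84a5, 10524b8, 21f5549, 6d1eb35, c1ad7e3}.
Ancestors of 413246b: {1ebbcf5, 21f5549, 413246b, b19fc9c, b3decdb, f556f30}.
Common ancestors: {21f5549}.
The only common ancestor is 21f5549, so it is the merge base.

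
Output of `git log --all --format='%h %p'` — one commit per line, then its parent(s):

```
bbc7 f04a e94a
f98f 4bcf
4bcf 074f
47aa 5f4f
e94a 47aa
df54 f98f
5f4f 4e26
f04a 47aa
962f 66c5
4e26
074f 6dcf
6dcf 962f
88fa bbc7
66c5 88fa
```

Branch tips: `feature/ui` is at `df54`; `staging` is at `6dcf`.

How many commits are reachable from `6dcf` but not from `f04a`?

6

Reachable from 6dcf: {47aa, 4e26, 5f4f, 66c5, 6dcf, 88fa, 962f, bbc7, e94a, f04a}.
Reachable from f04a: {47aa, 4e26, 5f4f, f04a}.
In 6dcf's history but not f04a's: {66c5, 6dcf, 88fa, 962f, bbc7, e94a} — 6 commits.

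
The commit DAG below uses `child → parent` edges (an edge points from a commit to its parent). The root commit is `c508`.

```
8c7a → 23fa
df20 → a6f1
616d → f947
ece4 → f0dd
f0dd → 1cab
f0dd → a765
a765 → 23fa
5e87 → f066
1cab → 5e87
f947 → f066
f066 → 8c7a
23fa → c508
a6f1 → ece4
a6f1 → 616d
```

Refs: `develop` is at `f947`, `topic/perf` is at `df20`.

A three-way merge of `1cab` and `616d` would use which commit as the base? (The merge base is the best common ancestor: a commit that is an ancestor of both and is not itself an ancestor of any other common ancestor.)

Ancestors of 1cab: {1cab, 23fa, 5e87, 8c7a, c508, f066}.
Ancestors of 616d: {23fa, 616d, 8c7a, c508, f066, f947}.
Common ancestors: {23fa, 8c7a, c508, f066}.
Among these, f066 is not an ancestor of any other common ancestor — it is the merge base.

f066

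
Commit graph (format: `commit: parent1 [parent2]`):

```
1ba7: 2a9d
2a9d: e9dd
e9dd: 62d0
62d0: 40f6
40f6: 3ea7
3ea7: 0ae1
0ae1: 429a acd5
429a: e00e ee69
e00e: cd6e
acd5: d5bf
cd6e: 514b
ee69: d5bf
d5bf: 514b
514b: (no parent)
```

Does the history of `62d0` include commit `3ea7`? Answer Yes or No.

Yes

Ancestors of 62d0 (commits reachable by following parents): {0ae1, 3ea7, 40f6, 429a, 514b, 62d0, acd5, cd6e, d5bf, e00e, ee69}.
3ea7 is in that set, so it is an ancestor of 62d0.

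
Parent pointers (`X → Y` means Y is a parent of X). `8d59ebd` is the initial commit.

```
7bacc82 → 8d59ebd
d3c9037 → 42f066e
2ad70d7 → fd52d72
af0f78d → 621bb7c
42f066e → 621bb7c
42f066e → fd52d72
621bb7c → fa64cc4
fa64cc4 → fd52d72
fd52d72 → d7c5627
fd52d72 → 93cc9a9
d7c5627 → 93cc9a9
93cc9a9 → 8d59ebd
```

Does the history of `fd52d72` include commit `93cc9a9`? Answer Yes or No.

Yes

Ancestors of fd52d72 (commits reachable by following parents): {8d59ebd, 93cc9a9, d7c5627, fd52d72}.
93cc9a9 is in that set, so it is an ancestor of fd52d72.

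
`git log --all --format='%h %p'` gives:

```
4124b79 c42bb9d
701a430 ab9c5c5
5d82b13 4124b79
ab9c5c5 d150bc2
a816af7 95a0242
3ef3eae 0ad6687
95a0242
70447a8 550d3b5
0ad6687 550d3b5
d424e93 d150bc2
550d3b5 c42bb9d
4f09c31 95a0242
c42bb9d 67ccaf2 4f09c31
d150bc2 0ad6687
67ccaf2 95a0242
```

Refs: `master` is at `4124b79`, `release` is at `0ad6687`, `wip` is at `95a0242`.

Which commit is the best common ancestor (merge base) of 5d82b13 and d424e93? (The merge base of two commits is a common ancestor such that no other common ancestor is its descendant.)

Ancestors of 5d82b13: {4124b79, 4f09c31, 5d82b13, 67ccaf2, 95a0242, c42bb9d}.
Ancestors of d424e93: {0ad6687, 4f09c31, 550d3b5, 67ccaf2, 95a0242, c42bb9d, d150bc2, d424e93}.
Common ancestors: {4f09c31, 67ccaf2, 95a0242, c42bb9d}.
Among these, c42bb9d is not an ancestor of any other common ancestor — it is the merge base.

c42bb9d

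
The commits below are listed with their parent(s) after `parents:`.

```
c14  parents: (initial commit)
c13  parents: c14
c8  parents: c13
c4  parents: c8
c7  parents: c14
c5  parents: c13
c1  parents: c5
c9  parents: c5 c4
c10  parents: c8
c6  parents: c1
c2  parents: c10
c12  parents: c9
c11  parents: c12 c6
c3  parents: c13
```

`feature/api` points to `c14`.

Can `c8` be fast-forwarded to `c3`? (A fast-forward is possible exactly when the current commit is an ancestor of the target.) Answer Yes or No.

No

A fast-forward from c8 to c3 is possible iff c8 is an ancestor of c3.
Ancestors of c3: {c13, c14, c3}.
c8 is not among them, so fast-forward is not possible.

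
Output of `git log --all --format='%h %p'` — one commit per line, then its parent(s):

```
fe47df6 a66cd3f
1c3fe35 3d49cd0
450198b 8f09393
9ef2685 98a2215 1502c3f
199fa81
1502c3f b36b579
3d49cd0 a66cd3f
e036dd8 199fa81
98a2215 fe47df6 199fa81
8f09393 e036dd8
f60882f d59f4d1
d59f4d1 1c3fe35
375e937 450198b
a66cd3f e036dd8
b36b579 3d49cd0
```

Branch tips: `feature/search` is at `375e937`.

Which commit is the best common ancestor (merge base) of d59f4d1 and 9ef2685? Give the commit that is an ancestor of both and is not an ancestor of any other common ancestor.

Ancestors of d59f4d1: {199fa81, 1c3fe35, 3d49cd0, a66cd3f, d59f4d1, e036dd8}.
Ancestors of 9ef2685: {1502c3f, 199fa81, 3d49cd0, 98a2215, 9ef2685, a66cd3f, b36b579, e036dd8, fe47df6}.
Common ancestors: {199fa81, 3d49cd0, a66cd3f, e036dd8}.
Among these, 3d49cd0 is not an ancestor of any other common ancestor — it is the merge base.

3d49cd0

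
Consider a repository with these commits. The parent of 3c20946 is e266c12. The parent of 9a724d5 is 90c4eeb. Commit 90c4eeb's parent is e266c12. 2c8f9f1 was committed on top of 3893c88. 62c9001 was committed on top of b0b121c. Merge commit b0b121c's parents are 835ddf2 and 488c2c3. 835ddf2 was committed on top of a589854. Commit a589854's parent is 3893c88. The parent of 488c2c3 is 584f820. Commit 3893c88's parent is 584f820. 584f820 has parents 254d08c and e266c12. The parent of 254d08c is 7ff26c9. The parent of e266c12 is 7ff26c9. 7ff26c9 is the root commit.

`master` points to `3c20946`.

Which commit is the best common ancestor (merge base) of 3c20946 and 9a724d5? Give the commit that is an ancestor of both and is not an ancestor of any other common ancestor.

Ancestors of 3c20946: {3c20946, 7ff26c9, e266c12}.
Ancestors of 9a724d5: {7ff26c9, 90c4eeb, 9a724d5, e266c12}.
Common ancestors: {7ff26c9, e266c12}.
Among these, e266c12 is not an ancestor of any other common ancestor — it is the merge base.

e266c12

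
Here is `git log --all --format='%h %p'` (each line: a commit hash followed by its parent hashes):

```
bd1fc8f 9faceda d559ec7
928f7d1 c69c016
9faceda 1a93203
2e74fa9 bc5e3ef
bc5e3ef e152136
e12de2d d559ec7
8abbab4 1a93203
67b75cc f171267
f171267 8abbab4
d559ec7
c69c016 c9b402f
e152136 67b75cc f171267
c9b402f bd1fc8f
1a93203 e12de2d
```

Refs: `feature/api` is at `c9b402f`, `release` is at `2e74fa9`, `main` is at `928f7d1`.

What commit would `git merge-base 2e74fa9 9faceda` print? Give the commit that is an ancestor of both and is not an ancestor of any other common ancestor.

1a93203

Ancestors of 2e74fa9: {1a93203, 2e74fa9, 67b75cc, 8abbab4, bc5e3ef, d559ec7, e12de2d, e152136, f171267}.
Ancestors of 9faceda: {1a93203, 9faceda, d559ec7, e12de2d}.
Common ancestors: {1a93203, d559ec7, e12de2d}.
Among these, 1a93203 is not an ancestor of any other common ancestor — it is the merge base.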